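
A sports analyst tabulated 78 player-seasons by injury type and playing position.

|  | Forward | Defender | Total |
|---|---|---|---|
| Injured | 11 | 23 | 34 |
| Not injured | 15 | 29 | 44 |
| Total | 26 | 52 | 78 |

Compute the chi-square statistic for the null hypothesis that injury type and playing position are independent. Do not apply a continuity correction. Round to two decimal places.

0.03

Grand total N = 78.
Expected counts (row total × column total / N):
  Injured, Forward: 34×26/78 = 11.333
  Injured, Defender: 34×52/78 = 22.667
  Not injured, Forward: 44×26/78 = 14.667
  Not injured, Defender: 44×52/78 = 29.333
Contributions (O − E)²/E:
  (11 − 11.333)²/11.333 = 0.0098
  (23 − 22.667)²/22.667 = 0.0049
  (15 − 14.667)²/14.667 = 0.0076
  (29 − 29.333)²/29.333 = 0.0038
χ² = 0.0098 + 0.0049 + 0.0076 + 0.0038 = 0.03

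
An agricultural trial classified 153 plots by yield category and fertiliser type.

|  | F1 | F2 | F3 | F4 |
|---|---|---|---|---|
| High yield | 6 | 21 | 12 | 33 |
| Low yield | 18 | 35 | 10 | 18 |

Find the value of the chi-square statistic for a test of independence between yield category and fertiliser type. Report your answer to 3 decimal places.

Row totals: 72, 81. Column totals: 24, 56, 22, 51. Grand total N = 153.
Expected counts (row total × column total / N):
  High yield, F1: 72×24/153 = 11.29412
  High yield, F2: 72×56/153 = 26.35294
  High yield, F3: 72×22/153 = 10.35294
  High yield, F4: 72×51/153 = 24.00000
  Low yield, F1: 81×24/153 = 12.70588
  Low yield, F2: 81×56/153 = 29.64706
  Low yield, F3: 81×22/153 = 11.64706
  Low yield, F4: 81×51/153 = 27.00000
Contributions (O − E)²/E:
  (6 − 11.29412)²/11.29412 = 2.4816
  (21 − 26.35294)²/26.35294 = 1.0873
  (12 − 10.35294)²/10.35294 = 0.2620
  (33 − 24.00000)²/24.00000 = 3.3750
  (18 − 12.70588)²/12.70588 = 2.2059
  (35 − 29.64706)²/29.64706 = 0.9665
  (10 − 11.64706)²/11.64706 = 0.2329
  (18 − 27.00000)²/27.00000 = 3.0000
χ² = 2.4816 + 1.0873 + 0.2620 + 3.3750 + 2.2059 + 0.9665 + 0.2329 + 3.0000 = 13.611

13.611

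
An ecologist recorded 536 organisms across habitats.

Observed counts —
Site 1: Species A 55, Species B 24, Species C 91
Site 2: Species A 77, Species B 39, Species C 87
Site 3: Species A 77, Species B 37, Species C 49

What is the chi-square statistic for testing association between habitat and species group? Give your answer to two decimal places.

Row totals: 170, 203, 163. Column totals: 209, 100, 227. Grand total N = 536.
Expected counts (row total × column total / N):
  Site 1, Species A: 170×209/536 = 66.287
  Site 1, Species B: 170×100/536 = 31.716
  Site 1, Species C: 170×227/536 = 71.996
  Site 2, Species A: 203×209/536 = 79.155
  Site 2, Species B: 203×100/536 = 37.873
  Site 2, Species C: 203×227/536 = 85.972
  Site 3, Species A: 163×209/536 = 63.558
  Site 3, Species B: 163×100/536 = 30.410
  Site 3, Species C: 163×227/536 = 69.032
Contributions (O − E)²/E:
  (55 − 66.287)²/66.287 = 1.9219
  (24 − 31.716)²/31.716 = 1.8772
  (91 − 71.996)²/71.996 = 5.0163
  (77 − 79.155)²/79.155 = 0.0587
  (39 − 37.873)²/37.873 = 0.0335
  (87 − 85.972)²/85.972 = 0.0123
  (77 − 63.558)²/63.558 = 2.8429
  (37 − 30.410)²/30.410 = 1.4281
  (49 − 69.032)²/69.032 = 5.8130
χ² = 1.9219 + 1.8772 + 5.0163 + 0.0587 + 0.0335 + 0.0123 + 2.8429 + 1.4281 + 5.8130 = 19.00

19.00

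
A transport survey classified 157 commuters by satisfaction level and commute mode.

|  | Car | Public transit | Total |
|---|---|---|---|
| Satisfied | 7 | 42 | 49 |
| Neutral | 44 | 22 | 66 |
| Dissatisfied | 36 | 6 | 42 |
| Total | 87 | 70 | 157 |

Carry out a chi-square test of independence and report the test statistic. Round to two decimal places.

Grand total N = 157.
Expected counts (row total × column total / N):
  Satisfied, Car: 49×87/157 = 27.153
  Satisfied, Public transit: 49×70/157 = 21.847
  Neutral, Car: 66×87/157 = 36.573
  Neutral, Public transit: 66×70/157 = 29.427
  Dissatisfied, Car: 42×87/157 = 23.274
  Dissatisfied, Public transit: 42×70/157 = 18.726
Contributions (O − E)²/E:
  (7 − 27.153)²/27.153 = 14.9576
  (42 − 21.847)²/21.847 = 18.5904
  (44 − 36.573)²/36.573 = 1.5082
  (22 − 29.427)²/29.427 = 1.8745
  (36 − 23.274)²/23.274 = 6.9585
  (6 − 18.726)²/18.726 = 8.6485
χ² = 14.9576 + 18.5904 + 1.5082 + 1.8745 + 6.9585 + 8.6485 = 52.54

52.54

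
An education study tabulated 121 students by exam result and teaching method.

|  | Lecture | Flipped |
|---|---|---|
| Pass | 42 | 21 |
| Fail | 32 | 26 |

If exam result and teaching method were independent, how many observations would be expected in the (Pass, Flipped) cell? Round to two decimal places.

24.47

Row total (Pass) = 63; column total (Flipped) = 47; grand total N = 121.
Expected count = (row total × column total) / N = 63 × 47 / 121 = 24.47.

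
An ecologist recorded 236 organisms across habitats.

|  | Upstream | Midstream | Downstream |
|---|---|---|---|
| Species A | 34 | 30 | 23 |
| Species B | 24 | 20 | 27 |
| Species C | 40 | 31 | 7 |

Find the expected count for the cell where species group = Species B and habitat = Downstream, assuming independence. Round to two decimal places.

17.15

Row total (Species B) = 71; column total (Downstream) = 57; grand total N = 236.
Expected count = (row total × column total) / N = 71 × 57 / 236 = 17.15.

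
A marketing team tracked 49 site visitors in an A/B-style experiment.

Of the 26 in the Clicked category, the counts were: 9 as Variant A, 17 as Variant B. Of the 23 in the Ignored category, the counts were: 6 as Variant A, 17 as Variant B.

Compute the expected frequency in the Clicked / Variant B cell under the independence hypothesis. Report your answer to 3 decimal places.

Row total (Clicked) = 26; column total (Variant B) = 34; grand total N = 49.
Expected count = (row total × column total) / N = 26 × 34 / 49 = 18.041.

18.041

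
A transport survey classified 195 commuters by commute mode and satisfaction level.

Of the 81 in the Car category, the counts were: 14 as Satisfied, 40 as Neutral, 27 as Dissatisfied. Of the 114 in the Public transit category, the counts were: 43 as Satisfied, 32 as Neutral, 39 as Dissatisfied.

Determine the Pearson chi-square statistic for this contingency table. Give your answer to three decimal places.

12.601

Row totals: 81, 114. Column totals: 57, 72, 66. Grand total N = 195.
Expected counts (row total × column total / N):
  Car, Satisfied: 81×57/195 = 23.6769
  Car, Neutral: 81×72/195 = 29.9077
  Car, Dissatisfied: 81×66/195 = 27.4154
  Public transit, Satisfied: 114×57/195 = 33.3231
  Public transit, Neutral: 114×72/195 = 42.0923
  Public transit, Dissatisfied: 114×66/195 = 38.5846
Contributions (O − E)²/E:
  (14 − 23.6769)²/23.6769 = 3.9550
  (40 − 29.9077)²/29.9077 = 3.4056
  (27 − 27.4154)²/27.4154 = 0.0063
  (43 − 33.3231)²/33.3231 = 2.8101
  (32 − 42.0923)²/42.0923 = 2.4198
  (39 − 38.5846)²/38.5846 = 0.0045
χ² = 3.9550 + 3.4056 + 0.0063 + 2.8101 + 2.4198 + 0.0045 = 12.601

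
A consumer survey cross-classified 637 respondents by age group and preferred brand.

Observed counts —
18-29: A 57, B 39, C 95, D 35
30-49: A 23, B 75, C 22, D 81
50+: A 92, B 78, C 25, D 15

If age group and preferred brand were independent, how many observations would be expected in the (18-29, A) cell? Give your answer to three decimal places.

61.024

Row total (18-29) = 226; column total (A) = 172; grand total N = 637.
Expected count = (row total × column total) / N = 226 × 172 / 637 = 61.024.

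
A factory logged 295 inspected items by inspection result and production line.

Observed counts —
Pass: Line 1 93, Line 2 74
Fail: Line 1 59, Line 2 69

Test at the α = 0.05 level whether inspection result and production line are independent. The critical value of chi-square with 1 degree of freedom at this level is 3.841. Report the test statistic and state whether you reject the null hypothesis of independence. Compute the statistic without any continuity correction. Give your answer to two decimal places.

2.67; fail to reject H₀

Row totals: 167, 128. Column totals: 152, 143. Grand total N = 295.
Expected counts (row total × column total / N):
  Pass, Line 1: 167×152/295 = 86.047
  Pass, Line 2: 167×143/295 = 80.953
  Fail, Line 1: 128×152/295 = 65.953
  Fail, Line 2: 128×143/295 = 62.047
Contributions (O − E)²/E:
  (93 − 86.047)²/86.047 = 0.5618
  (74 − 80.953)²/80.953 = 0.5972
  (59 − 65.953)²/65.953 = 0.7330
  (69 − 62.047)²/62.047 = 0.7792
χ² = 0.5618 + 0.5972 + 0.7330 + 0.7792 = 2.67
df = (2−1)(2−1) = 1. Since 2.67 < 3.841, fail to reject the null hypothesis of independence at α = 0.05.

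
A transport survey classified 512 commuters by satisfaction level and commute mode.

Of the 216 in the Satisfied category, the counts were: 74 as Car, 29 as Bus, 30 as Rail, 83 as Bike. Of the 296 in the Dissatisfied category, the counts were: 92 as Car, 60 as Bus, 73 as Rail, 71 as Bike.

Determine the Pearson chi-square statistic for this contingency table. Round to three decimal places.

Row totals: 216, 296. Column totals: 166, 89, 103, 154. Grand total N = 512.
Expected counts (row total × column total / N):
  Satisfied, Car: 216×166/512 = 70.0312
  Satisfied, Bus: 216×89/512 = 37.5469
  Satisfied, Rail: 216×103/512 = 43.4531
  Satisfied, Bike: 216×154/512 = 64.9688
  Dissatisfied, Car: 296×166/512 = 95.9688
  Dissatisfied, Bus: 296×89/512 = 51.4531
  Dissatisfied, Rail: 296×103/512 = 59.5469
  Dissatisfied, Bike: 296×154/512 = 89.0312
Contributions (O − E)²/E:
  (74 − 70.0312)²/70.0312 = 0.2249
  (29 − 37.5469)²/37.5469 = 1.9456
  (30 − 43.4531)²/43.4531 = 4.1651
  (83 − 64.9688)²/64.9688 = 5.0043
  (92 − 95.9688)²/95.9688 = 0.1641
  (60 − 51.4531)²/51.4531 = 1.4197
  (73 − 59.5469)²/59.5469 = 3.0394
  (71 − 89.0312)²/89.0312 = 3.6518
χ² = 0.2249 + 1.9456 + 4.1651 + 5.0043 + 0.1641 + 1.4197 + 3.0394 + 3.6518 = 19.615

19.615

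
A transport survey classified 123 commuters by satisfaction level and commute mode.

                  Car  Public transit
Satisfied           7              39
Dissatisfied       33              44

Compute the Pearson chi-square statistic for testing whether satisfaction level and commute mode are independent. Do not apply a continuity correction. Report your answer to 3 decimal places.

10.025

Row totals: 46, 77. Column totals: 40, 83. Grand total N = 123.
Expected counts (row total × column total / N):
  Satisfied, Car: 46×40/123 = 14.9593
  Satisfied, Public transit: 46×83/123 = 31.0407
  Dissatisfied, Car: 77×40/123 = 25.0407
  Dissatisfied, Public transit: 77×83/123 = 51.9593
Contributions (O − E)²/E:
  (7 − 14.9593)²/14.9593 = 4.2349
  (39 − 31.0407)²/31.0407 = 2.0409
  (33 − 25.0407)²/25.0407 = 2.5299
  (44 − 51.9593)²/51.9593 = 1.2192
χ² = 4.2349 + 2.0409 + 2.5299 + 1.2192 = 10.025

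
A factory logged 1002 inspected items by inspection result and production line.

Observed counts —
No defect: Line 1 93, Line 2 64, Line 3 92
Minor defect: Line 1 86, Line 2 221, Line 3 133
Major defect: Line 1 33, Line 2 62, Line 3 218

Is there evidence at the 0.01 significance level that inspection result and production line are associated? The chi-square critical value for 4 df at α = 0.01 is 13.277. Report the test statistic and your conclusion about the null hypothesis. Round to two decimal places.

Row totals: 249, 440, 313. Column totals: 212, 347, 443. Grand total N = 1002.
Expected counts (row total × column total / N):
  No defect, Line 1: 249×212/1002 = 52.683
  No defect, Line 2: 249×347/1002 = 86.231
  No defect, Line 3: 249×443/1002 = 110.087
  Minor defect, Line 1: 440×212/1002 = 93.094
  Minor defect, Line 2: 440×347/1002 = 152.375
  Minor defect, Line 3: 440×443/1002 = 194.531
  Major defect, Line 1: 313×212/1002 = 66.224
  Major defect, Line 2: 313×347/1002 = 108.394
  Major defect, Line 3: 313×443/1002 = 138.382
Contributions (O − E)²/E:
  (93 − 52.683)²/52.683 = 30.8536
  (64 − 86.231)²/86.231 = 5.7313
  (92 − 110.087)²/110.087 = 2.9716
  (86 − 93.094)²/93.094 = 0.5406
  (221 − 152.375)²/152.375 = 30.9066
  (133 − 194.531)²/194.531 = 19.4625
  (33 − 66.224)²/66.224 = 16.6682
  (62 − 108.394)²/108.394 = 19.8572
  (218 − 138.382)²/138.382 = 45.8082
χ² = 30.8536 + 5.7313 + 2.9716 + 0.5406 + 30.9066 + 19.4625 + 16.6682 + 19.8572 + 45.8082 = 172.80
df = (3−1)(3−1) = 4. Since 172.80 > 13.277, reject the null hypothesis of independence at α = 0.01.

172.80; reject H₀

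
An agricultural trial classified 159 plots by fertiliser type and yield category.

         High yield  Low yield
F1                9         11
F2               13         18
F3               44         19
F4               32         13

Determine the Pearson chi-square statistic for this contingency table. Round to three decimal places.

Row totals: 20, 31, 63, 45. Column totals: 98, 61. Grand total N = 159.
Expected counts (row total × column total / N):
  F1, High yield: 20×98/159 = 12.3270
  F1, Low yield: 20×61/159 = 7.6730
  F2, High yield: 31×98/159 = 19.1069
  F2, Low yield: 31×61/159 = 11.8931
  F3, High yield: 63×98/159 = 38.8302
  F3, Low yield: 63×61/159 = 24.1698
  F4, High yield: 45×98/159 = 27.7358
  F4, Low yield: 45×61/159 = 17.2642
Contributions (O − E)²/E:
  (9 − 12.3270)²/12.3270 = 0.8979
  (11 − 7.6730)²/7.6730 = 1.4426
  (13 − 19.1069)²/19.1069 = 1.9519
  (18 − 11.8931)²/11.8931 = 3.1358
  (44 − 38.8302)²/38.8302 = 0.6883
  (19 − 24.1698)²/24.1698 = 1.1058
  (32 − 27.7358)²/27.7358 = 0.6556
  (13 − 17.2642)²/17.2642 = 1.0532
χ² = 0.8979 + 1.4426 + 1.9519 + 3.1358 + 0.6883 + 1.1058 + 0.6556 + 1.0532 = 10.931

10.931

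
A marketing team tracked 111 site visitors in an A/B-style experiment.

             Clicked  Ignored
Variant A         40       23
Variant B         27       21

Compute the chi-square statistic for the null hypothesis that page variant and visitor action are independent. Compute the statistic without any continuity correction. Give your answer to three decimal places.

Row totals: 63, 48. Column totals: 67, 44. Grand total N = 111.
Expected counts (row total × column total / N):
  Variant A, Clicked: 63×67/111 = 38.0270
  Variant A, Ignored: 63×44/111 = 24.9730
  Variant B, Clicked: 48×67/111 = 28.9730
  Variant B, Ignored: 48×44/111 = 19.0270
Contributions (O − E)²/E:
  (40 − 38.0270)²/38.0270 = 0.1024
  (23 − 24.9730)²/24.9730 = 0.1559
  (27 − 28.9730)²/28.9730 = 0.1344
  (21 − 19.0270)²/19.0270 = 0.2046
χ² = 0.1024 + 0.1559 + 0.1344 + 0.2046 = 0.597

0.597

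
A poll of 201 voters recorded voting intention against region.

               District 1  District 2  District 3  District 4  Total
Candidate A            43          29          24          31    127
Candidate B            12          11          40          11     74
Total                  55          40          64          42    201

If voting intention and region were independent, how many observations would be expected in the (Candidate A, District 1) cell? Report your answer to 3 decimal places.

34.751

Row total (Candidate A) = 127; column total (District 1) = 55; grand total N = 201.
Expected count = (row total × column total) / N = 127 × 55 / 201 = 34.751.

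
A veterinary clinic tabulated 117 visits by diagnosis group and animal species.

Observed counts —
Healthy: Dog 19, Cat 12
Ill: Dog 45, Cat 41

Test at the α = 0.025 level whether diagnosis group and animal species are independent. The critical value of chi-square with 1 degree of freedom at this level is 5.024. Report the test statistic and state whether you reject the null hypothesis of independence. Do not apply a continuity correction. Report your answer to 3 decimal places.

0.739; fail to reject H₀

Row totals: 31, 86. Column totals: 64, 53. Grand total N = 117.
Expected counts (row total × column total / N):
  Healthy, Dog: 31×64/117 = 16.9573
  Healthy, Cat: 31×53/117 = 14.0427
  Ill, Dog: 86×64/117 = 47.0427
  Ill, Cat: 86×53/117 = 38.9573
Contributions (O − E)²/E:
  (19 − 16.9573)²/16.9573 = 0.2461
  (12 − 14.0427)²/14.0427 = 0.2971
  (45 − 47.0427)²/47.0427 = 0.0887
  (41 − 38.9573)²/38.9573 = 0.1071
χ² = 0.2461 + 0.2971 + 0.0887 + 0.1071 = 0.739
df = (2−1)(2−1) = 1. Since 0.739 < 5.024, fail to reject the null hypothesis of independence at α = 0.025.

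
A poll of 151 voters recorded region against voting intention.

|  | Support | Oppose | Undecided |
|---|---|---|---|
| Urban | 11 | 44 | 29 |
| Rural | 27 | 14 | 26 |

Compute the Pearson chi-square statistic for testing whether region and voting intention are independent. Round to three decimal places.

20.767

Row totals: 84, 67. Column totals: 38, 58, 55. Grand total N = 151.
Expected counts (row total × column total / N):
  Urban, Support: 84×38/151 = 21.1391
  Urban, Oppose: 84×58/151 = 32.2649
  Urban, Undecided: 84×55/151 = 30.5960
  Rural, Support: 67×38/151 = 16.8609
  Rural, Oppose: 67×58/151 = 25.7351
  Rural, Undecided: 67×55/151 = 24.4040
Contributions (O − E)²/E:
  (11 − 21.1391)²/21.1391 = 4.8631
  (44 − 32.2649)²/32.2649 = 4.2682
  (29 − 30.5960)²/30.5960 = 0.0833
  (27 − 16.8609)²/16.8609 = 6.0970
  (14 − 25.7351)²/25.7351 = 5.3512
  (26 − 24.4040)²/24.4040 = 0.1044
χ² = 4.8631 + 4.2682 + 0.0833 + 6.0970 + 5.3512 + 0.1044 = 20.767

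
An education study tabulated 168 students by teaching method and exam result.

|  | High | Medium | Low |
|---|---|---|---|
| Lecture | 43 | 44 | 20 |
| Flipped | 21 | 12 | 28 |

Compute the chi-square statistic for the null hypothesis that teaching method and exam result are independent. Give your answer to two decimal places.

Row totals: 107, 61. Column totals: 64, 56, 48. Grand total N = 168.
Expected counts (row total × column total / N):
  Lecture, High: 107×64/168 = 40.762
  Lecture, Medium: 107×56/168 = 35.667
  Lecture, Low: 107×48/168 = 30.571
  Flipped, High: 61×64/168 = 23.238
  Flipped, Medium: 61×56/168 = 20.333
  Flipped, Low: 61×48/168 = 17.429
Contributions (O − E)²/E:
  (43 − 40.762)²/40.762 = 0.1229
  (44 − 35.667)²/35.667 = 1.9469
  (20 − 30.571)²/30.571 = 3.6553
  (21 − 23.238)²/23.238 = 0.2155
  (12 − 20.333)²/20.333 = 3.4151
  (28 − 17.429)²/17.429 = 6.4115
χ² = 0.1229 + 1.9469 + 3.6553 + 0.2155 + 3.4151 + 6.4115 = 15.77

15.77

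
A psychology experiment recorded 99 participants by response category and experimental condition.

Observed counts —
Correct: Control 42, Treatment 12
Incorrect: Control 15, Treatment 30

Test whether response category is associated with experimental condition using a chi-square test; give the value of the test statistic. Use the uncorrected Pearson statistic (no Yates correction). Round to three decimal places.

19.850

Row totals: 54, 45. Column totals: 57, 42. Grand total N = 99.
Expected counts (row total × column total / N):
  Correct, Control: 54×57/99 = 31.0909
  Correct, Treatment: 54×42/99 = 22.9091
  Incorrect, Control: 45×57/99 = 25.9091
  Incorrect, Treatment: 45×42/99 = 19.0909
Contributions (O − E)²/E:
  (42 − 31.0909)²/31.0909 = 3.8278
  (12 − 22.9091)²/22.9091 = 5.1948
  (15 − 25.9091)²/25.9091 = 4.5933
  (30 − 19.0909)²/19.0909 = 6.2338
χ² = 3.8278 + 5.1948 + 4.5933 + 6.2338 = 19.850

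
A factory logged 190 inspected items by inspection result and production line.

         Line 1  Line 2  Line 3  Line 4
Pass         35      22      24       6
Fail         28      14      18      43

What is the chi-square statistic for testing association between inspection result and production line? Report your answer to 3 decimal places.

Row totals: 87, 103. Column totals: 63, 36, 42, 49. Grand total N = 190.
Expected counts (row total × column total / N):
  Pass, Line 1: 87×63/190 = 28.8474
  Pass, Line 2: 87×36/190 = 16.4842
  Pass, Line 3: 87×42/190 = 19.2316
  Pass, Line 4: 87×49/190 = 22.4368
  Fail, Line 1: 103×63/190 = 34.1526
  Fail, Line 2: 103×36/190 = 19.5158
  Fail, Line 3: 103×42/190 = 22.7684
  Fail, Line 4: 103×49/190 = 26.5632
Contributions (O − E)²/E:
  (35 − 28.8474)²/28.8474 = 1.3122
  (22 − 16.4842)²/16.4842 = 1.8456
  (24 − 19.2316)²/19.2316 = 1.1823
  (6 − 22.4368)²/22.4368 = 12.0413
  (28 − 34.1526)²/34.1526 = 1.1084
  (14 − 19.5158)²/19.5158 = 1.5589
  (18 − 22.7684)²/22.7684 = 0.9986
  (43 − 26.5632)²/26.5632 = 10.1708
χ² = 1.3122 + 1.8456 + 1.1823 + 12.0413 + 1.1084 + 1.5589 + 0.9986 + 10.1708 = 30.218

30.218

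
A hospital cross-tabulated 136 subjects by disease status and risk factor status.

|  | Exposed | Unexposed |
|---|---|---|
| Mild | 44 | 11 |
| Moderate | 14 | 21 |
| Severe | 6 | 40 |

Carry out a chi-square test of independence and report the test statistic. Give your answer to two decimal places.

Row totals: 55, 35, 46. Column totals: 64, 72. Grand total N = 136.
Expected counts (row total × column total / N):
  Mild, Exposed: 55×64/136 = 25.882
  Mild, Unexposed: 55×72/136 = 29.118
  Moderate, Exposed: 35×64/136 = 16.471
  Moderate, Unexposed: 35×72/136 = 18.529
  Severe, Exposed: 46×64/136 = 21.647
  Severe, Unexposed: 46×72/136 = 24.353
Contributions (O − E)²/E:
  (44 − 25.882)²/25.882 = 12.6830
  (11 − 29.118)²/29.118 = 11.2735
  (14 − 16.471)²/16.471 = 0.3707
  (21 − 18.529)²/18.529 = 0.3295
  (6 − 21.647)²/21.647 = 11.3100
  (40 − 24.353)²/24.353 = 10.0533
χ² = 12.6830 + 11.2735 + 0.3707 + 0.3295 + 11.3100 + 10.0533 = 46.02

46.02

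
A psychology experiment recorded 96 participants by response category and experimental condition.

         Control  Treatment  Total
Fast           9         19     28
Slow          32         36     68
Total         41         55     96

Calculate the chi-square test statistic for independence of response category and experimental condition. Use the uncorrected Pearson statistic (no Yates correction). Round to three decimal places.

Grand total N = 96.
Expected counts (row total × column total / N):
  Fast, Control: 28×41/96 = 11.9583
  Fast, Treatment: 28×55/96 = 16.0417
  Slow, Control: 68×41/96 = 29.0417
  Slow, Treatment: 68×55/96 = 38.9583
Contributions (O − E)²/E:
  (9 − 11.9583)²/11.9583 = 0.7318
  (19 − 16.0417)²/16.0417 = 0.5455
  (32 − 29.0417)²/29.0417 = 0.3013
  (36 − 38.9583)²/38.9583 = 0.2246
χ² = 0.7318 + 0.5455 + 0.3013 + 0.2246 = 1.803

1.803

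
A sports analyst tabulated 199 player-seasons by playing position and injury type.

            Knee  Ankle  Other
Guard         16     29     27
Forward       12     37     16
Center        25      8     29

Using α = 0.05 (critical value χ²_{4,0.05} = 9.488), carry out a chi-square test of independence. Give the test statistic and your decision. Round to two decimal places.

Row totals: 72, 65, 62. Column totals: 53, 74, 72. Grand total N = 199.
Expected counts (row total × column total / N):
  Guard, Knee: 72×53/199 = 19.176
  Guard, Ankle: 72×74/199 = 26.774
  Guard, Other: 72×72/199 = 26.050
  Forward, Knee: 65×53/199 = 17.312
  Forward, Ankle: 65×74/199 = 24.171
  Forward, Other: 65×72/199 = 23.518
  Center, Knee: 62×53/199 = 16.513
  Center, Ankle: 62×74/199 = 23.055
  Center, Other: 62×72/199 = 22.432
Contributions (O − E)²/E:
  (16 − 19.176)²/19.176 = 0.5260
  (29 − 26.774)²/26.774 = 0.1851
  (27 − 26.050)²/26.050 = 0.0346
  (12 − 17.312)²/17.312 = 1.6299
  (37 − 24.171)²/24.171 = 6.8091
  (16 − 23.518)²/23.518 = 2.4033
  (25 − 16.513)²/16.513 = 4.3620
  (8 − 23.055)²/23.055 = 9.8310
  (29 − 22.432)²/22.432 = 1.9231
χ² = 0.5260 + 0.1851 + 0.0346 + 1.6299 + 6.8091 + 2.4033 + 4.3620 + 9.8310 + 1.9231 = 27.70
df = (3−1)(3−1) = 4. Since 27.70 > 9.488, reject the null hypothesis of independence at α = 0.05.

27.70; reject H₀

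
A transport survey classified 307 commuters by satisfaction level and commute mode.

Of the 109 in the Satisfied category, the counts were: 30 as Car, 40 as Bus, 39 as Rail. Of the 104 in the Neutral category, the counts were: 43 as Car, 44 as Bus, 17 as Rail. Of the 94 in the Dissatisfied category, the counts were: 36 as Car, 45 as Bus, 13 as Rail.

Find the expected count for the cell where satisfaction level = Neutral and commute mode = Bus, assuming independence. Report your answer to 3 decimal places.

43.700

Row total (Neutral) = 104; column total (Bus) = 129; grand total N = 307.
Expected count = (row total × column total) / N = 104 × 129 / 307 = 43.700.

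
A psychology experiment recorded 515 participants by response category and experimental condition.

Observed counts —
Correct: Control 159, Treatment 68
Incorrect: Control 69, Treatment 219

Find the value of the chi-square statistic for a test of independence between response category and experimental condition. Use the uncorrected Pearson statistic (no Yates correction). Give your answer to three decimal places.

109.280

Row totals: 227, 288. Column totals: 228, 287. Grand total N = 515.
Expected counts (row total × column total / N):
  Correct, Control: 227×228/515 = 100.4971
  Correct, Treatment: 227×287/515 = 126.5029
  Incorrect, Control: 288×228/515 = 127.5029
  Incorrect, Treatment: 288×287/515 = 160.4971
Contributions (O − E)²/E:
  (159 − 100.4971)²/100.4971 = 34.0566
  (68 − 126.5029)²/126.5029 = 27.0554
  (69 − 127.5029)²/127.5029 = 26.8432
  (219 − 160.4971)²/160.4971 = 21.3249
χ² = 34.0566 + 27.0554 + 26.8432 + 21.3249 = 109.280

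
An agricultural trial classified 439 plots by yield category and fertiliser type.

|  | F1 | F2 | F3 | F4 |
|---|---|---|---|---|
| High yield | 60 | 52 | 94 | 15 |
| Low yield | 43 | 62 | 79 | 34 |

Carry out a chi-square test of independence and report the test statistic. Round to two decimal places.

12.33

Row totals: 221, 218. Column totals: 103, 114, 173, 49. Grand total N = 439.
Expected counts (row total × column total / N):
  High yield, F1: 221×103/439 = 51.852
  High yield, F2: 221×114/439 = 57.390
  High yield, F3: 221×173/439 = 87.091
  High yield, F4: 221×49/439 = 24.667
  Low yield, F1: 218×103/439 = 51.148
  Low yield, F2: 218×114/439 = 56.610
  Low yield, F3: 218×173/439 = 85.909
  Low yield, F4: 218×49/439 = 24.333
Contributions (O − E)²/E:
  (60 − 51.852)²/51.852 = 1.2804
  (52 − 57.390)²/57.390 = 0.5062
  (94 − 87.091)²/87.091 = 0.5481
  (15 − 24.667)²/24.667 = 3.7885
  (43 − 51.148)²/51.148 = 1.2980
  (62 − 56.610)²/56.610 = 0.5132
  (79 − 85.909)²/85.909 = 0.5556
  (34 − 24.333)²/24.333 = 3.8405
χ² = 1.2804 + 0.5062 + 0.5481 + 3.7885 + 1.2980 + 0.5132 + 0.5556 + 3.8405 = 12.33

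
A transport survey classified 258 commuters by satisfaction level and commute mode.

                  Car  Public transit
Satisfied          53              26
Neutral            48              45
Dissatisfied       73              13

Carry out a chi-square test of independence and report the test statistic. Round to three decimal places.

22.532

Row totals: 79, 93, 86. Column totals: 174, 84. Grand total N = 258.
Expected counts (row total × column total / N):
  Satisfied, Car: 79×174/258 = 53.2791
  Satisfied, Public transit: 79×84/258 = 25.7209
  Neutral, Car: 93×174/258 = 62.7209
  Neutral, Public transit: 93×84/258 = 30.2791
  Dissatisfied, Car: 86×174/258 = 58.0000
  Dissatisfied, Public transit: 86×84/258 = 28.0000
Contributions (O − E)²/E:
  (53 − 53.2791)²/53.2791 = 0.0015
  (26 − 25.7209)²/25.7209 = 0.0030
  (48 − 62.7209)²/62.7209 = 3.4551
  (45 − 30.2791)²/30.2791 = 7.1569
  (73 − 58.0000)²/58.0000 = 3.8793
  (13 − 28.0000)²/28.0000 = 8.0357
χ² = 0.0015 + 0.0030 + 3.4551 + 7.1569 + 3.8793 + 8.0357 = 22.532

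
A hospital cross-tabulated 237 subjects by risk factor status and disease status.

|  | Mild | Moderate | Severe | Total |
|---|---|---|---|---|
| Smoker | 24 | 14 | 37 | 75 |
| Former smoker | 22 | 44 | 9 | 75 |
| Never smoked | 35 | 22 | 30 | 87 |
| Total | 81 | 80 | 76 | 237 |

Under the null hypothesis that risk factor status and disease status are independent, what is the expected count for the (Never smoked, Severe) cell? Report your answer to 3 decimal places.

27.899

Row total (Never smoked) = 87; column total (Severe) = 76; grand total N = 237.
Expected count = (row total × column total) / N = 87 × 76 / 237 = 27.899.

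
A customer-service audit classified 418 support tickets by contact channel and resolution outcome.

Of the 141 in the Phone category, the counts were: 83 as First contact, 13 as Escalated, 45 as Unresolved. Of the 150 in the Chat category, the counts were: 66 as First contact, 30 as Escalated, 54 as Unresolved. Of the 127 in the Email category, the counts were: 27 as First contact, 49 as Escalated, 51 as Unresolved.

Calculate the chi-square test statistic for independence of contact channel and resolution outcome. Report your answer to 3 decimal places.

50.510

Row totals: 141, 150, 127. Column totals: 176, 92, 150. Grand total N = 418.
Expected counts (row total × column total / N):
  Phone, First contact: 141×176/418 = 59.3684
  Phone, Escalated: 141×92/418 = 31.0335
  Phone, Unresolved: 141×150/418 = 50.5981
  Chat, First contact: 150×176/418 = 63.1579
  Chat, Escalated: 150×92/418 = 33.0144
  Chat, Unresolved: 150×150/418 = 53.8278
  Email, First contact: 127×176/418 = 53.4737
  Email, Escalated: 127×92/418 = 27.9522
  Email, Unresolved: 127×150/418 = 45.5742
Contributions (O − E)²/E:
  (83 − 59.3684)²/59.3684 = 9.4066
  (13 − 31.0335)²/31.0335 = 10.4792
  (45 − 50.5981)²/50.5981 = 0.6194
  (66 − 63.1579)²/63.1579 = 0.1279
  (30 − 33.0144)²/33.0144 = 0.2752
  (54 − 53.8278)²/53.8278 = 0.0006
  (27 − 53.4737)²/53.4737 = 13.1066
  (49 − 27.9522)²/27.9522 = 15.8488
  (51 − 45.5742)²/45.5742 = 0.6460
χ² = 9.4066 + 10.4792 + 0.6194 + 0.1279 + 0.2752 + 0.0006 + 13.1066 + 15.8488 + 0.6460 = 50.510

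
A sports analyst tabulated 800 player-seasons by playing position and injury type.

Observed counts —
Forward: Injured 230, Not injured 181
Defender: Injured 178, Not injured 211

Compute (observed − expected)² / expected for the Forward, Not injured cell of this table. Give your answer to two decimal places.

2.06

Row total (Forward) = 411; column total (Not injured) = 392; N = 800.
Expected count E = 411 × 392 / 800 = 201.390.
Contribution = (O − E)²/E = (181 − 201.390)² / 201.390 = 2.06.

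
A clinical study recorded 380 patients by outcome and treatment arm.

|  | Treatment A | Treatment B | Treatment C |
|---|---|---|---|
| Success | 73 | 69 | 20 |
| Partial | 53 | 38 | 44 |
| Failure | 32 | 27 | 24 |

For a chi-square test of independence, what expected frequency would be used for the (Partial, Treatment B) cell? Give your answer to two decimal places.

Row total (Partial) = 135; column total (Treatment B) = 134; grand total N = 380.
Expected count = (row total × column total) / N = 135 × 134 / 380 = 47.61.

47.61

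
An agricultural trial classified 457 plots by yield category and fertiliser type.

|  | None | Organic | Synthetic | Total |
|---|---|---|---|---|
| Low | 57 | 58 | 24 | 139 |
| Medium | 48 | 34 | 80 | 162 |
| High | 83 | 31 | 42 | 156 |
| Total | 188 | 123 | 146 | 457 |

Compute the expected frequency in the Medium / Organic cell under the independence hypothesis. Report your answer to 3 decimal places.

Row total (Medium) = 162; column total (Organic) = 123; grand total N = 457.
Expected count = (row total × column total) / N = 162 × 123 / 457 = 43.602.

43.602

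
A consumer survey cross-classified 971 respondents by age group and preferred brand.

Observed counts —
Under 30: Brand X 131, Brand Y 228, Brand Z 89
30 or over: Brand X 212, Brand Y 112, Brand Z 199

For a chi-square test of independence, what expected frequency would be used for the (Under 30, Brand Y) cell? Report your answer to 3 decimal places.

156.869

Row total (Under 30) = 448; column total (Brand Y) = 340; grand total N = 971.
Expected count = (row total × column total) / N = 448 × 340 / 971 = 156.869.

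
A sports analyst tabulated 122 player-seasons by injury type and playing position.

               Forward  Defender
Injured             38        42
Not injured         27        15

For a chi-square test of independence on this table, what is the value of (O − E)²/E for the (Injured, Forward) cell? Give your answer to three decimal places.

0.501

Row total (Injured) = 80; column total (Forward) = 65; N = 122.
Expected count E = 80 × 65 / 122 = 42.6230.
Contribution = (O − E)²/E = (38 − 42.6230)² / 42.6230 = 0.501.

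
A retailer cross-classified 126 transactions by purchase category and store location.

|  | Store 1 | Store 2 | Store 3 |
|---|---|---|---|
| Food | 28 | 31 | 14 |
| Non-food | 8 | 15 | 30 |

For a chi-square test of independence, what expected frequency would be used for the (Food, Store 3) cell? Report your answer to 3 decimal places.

Row total (Food) = 73; column total (Store 3) = 44; grand total N = 126.
Expected count = (row total × column total) / N = 73 × 44 / 126 = 25.492.

25.492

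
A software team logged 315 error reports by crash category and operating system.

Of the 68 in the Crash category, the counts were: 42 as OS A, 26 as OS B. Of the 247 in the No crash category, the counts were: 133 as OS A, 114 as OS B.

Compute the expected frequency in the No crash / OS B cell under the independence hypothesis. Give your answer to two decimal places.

Row total (No crash) = 247; column total (OS B) = 140; grand total N = 315.
Expected count = (row total × column total) / N = 247 × 140 / 315 = 109.78.

109.78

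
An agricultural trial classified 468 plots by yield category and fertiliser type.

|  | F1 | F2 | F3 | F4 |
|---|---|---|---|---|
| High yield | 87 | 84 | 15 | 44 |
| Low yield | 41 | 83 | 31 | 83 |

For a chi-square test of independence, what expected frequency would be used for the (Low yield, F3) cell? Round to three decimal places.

Row total (Low yield) = 238; column total (F3) = 46; grand total N = 468.
Expected count = (row total × column total) / N = 238 × 46 / 468 = 23.393.

23.393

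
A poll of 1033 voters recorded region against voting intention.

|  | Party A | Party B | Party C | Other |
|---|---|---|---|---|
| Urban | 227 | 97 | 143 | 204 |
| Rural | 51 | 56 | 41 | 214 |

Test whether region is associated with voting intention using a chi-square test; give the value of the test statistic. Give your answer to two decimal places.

95.29

Row totals: 671, 362. Column totals: 278, 153, 184, 418. Grand total N = 1033.
Expected counts (row total × column total / N):
  Urban, Party A: 671×278/1033 = 180.579
  Urban, Party B: 671×153/1033 = 99.383
  Urban, Party C: 671×184/1033 = 119.520
  Urban, Other: 671×418/1033 = 271.518
  Rural, Party A: 362×278/1033 = 97.421
  Rural, Party B: 362×153/1033 = 53.617
  Rural, Party C: 362×184/1033 = 64.480
  Rural, Other: 362×418/1033 = 146.482
Contributions (O − E)²/E:
  (227 − 180.579)²/180.579 = 11.9333
  (97 − 99.383)²/99.383 = 0.0571
  (143 − 119.520)²/119.520 = 4.6127
  (204 − 271.518)²/271.518 = 16.7896
  (51 − 97.421)²/97.421 = 22.1196
  (56 − 53.617)²/53.617 = 0.1059
  (41 − 64.480)²/64.480 = 8.5501
  (214 − 146.482)²/146.482 = 31.1211
χ² = 11.9333 + 0.0571 + 4.6127 + 16.7896 + 22.1196 + 0.1059 + 8.5501 + 31.1211 = 95.29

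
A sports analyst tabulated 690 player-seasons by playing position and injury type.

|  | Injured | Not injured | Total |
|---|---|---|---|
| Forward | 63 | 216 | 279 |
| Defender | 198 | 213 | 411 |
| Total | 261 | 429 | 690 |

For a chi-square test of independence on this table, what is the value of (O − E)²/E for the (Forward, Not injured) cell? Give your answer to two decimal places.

Row total (Forward) = 279; column total (Not injured) = 429; N = 690.
Expected count E = 279 × 429 / 690 = 173.465.
Contribution = (O − E)²/E = (216 − 173.465)² / 173.465 = 10.43.

10.43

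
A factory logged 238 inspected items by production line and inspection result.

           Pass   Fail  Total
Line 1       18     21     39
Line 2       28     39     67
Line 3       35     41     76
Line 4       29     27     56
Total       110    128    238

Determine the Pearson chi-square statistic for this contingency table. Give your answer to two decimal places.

1.23

Grand total N = 238.
Expected counts (row total × column total / N):
  Line 1, Pass: 39×110/238 = 18.025
  Line 1, Fail: 39×128/238 = 20.975
  Line 2, Pass: 67×110/238 = 30.966
  Line 2, Fail: 67×128/238 = 36.034
  Line 3, Pass: 76×110/238 = 35.126
  Line 3, Fail: 76×128/238 = 40.874
  Line 4, Pass: 56×110/238 = 25.882
  Line 4, Fail: 56×128/238 = 30.118
Contributions (O − E)²/E:
  (18 − 18.025)²/18.025 = 0.0000
  (21 − 20.975)²/20.975 = 0.0000
  (28 − 30.966)²/30.966 = 0.2841
  (39 − 36.034)²/36.034 = 0.2441
  (35 − 35.126)²/35.126 = 0.0005
  (41 − 40.874)²/40.874 = 0.0004
  (29 − 25.882)²/25.882 = 0.3756
  (27 − 30.118)²/30.118 = 0.3228
χ² = 0.0000 + 0.0000 + 0.2841 + 0.2441 + 0.0005 + 0.0004 + 0.3756 + 0.3228 = 1.23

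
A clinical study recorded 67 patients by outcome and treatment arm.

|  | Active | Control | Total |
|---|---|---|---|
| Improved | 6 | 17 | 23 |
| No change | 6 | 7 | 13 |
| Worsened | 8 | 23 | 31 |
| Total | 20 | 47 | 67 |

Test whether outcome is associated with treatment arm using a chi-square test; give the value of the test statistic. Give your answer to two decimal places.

Grand total N = 67.
Expected counts (row total × column total / N):
  Improved, Active: 23×20/67 = 6.866
  Improved, Control: 23×47/67 = 16.134
  No change, Active: 13×20/67 = 3.881
  No change, Control: 13×47/67 = 9.119
  Worsened, Active: 31×20/67 = 9.254
  Worsened, Control: 31×47/67 = 21.746
Contributions (O − E)²/E:
  (6 − 6.866)²/6.866 = 0.1092
  (17 − 16.134)²/16.134 = 0.0465
  (6 − 3.881)²/3.881 = 1.1570
  (7 − 9.119)²/9.119 = 0.4924
  (8 − 9.254)²/9.254 = 0.1699
  (23 − 21.746)²/21.746 = 0.0723
χ² = 0.1092 + 0.0465 + 1.1570 + 0.4924 + 0.1699 + 0.0723 = 2.05

2.05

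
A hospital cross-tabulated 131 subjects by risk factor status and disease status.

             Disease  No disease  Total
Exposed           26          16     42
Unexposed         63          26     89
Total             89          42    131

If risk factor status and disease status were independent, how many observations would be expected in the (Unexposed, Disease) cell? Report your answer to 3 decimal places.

Row total (Unexposed) = 89; column total (Disease) = 89; grand total N = 131.
Expected count = (row total × column total) / N = 89 × 89 / 131 = 60.466.

60.466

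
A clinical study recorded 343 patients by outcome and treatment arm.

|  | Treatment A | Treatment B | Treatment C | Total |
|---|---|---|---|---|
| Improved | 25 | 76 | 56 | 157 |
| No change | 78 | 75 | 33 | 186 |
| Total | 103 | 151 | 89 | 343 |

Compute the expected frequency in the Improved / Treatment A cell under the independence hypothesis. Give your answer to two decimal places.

47.15

Row total (Improved) = 157; column total (Treatment A) = 103; grand total N = 343.
Expected count = (row total × column total) / N = 157 × 103 / 343 = 47.15.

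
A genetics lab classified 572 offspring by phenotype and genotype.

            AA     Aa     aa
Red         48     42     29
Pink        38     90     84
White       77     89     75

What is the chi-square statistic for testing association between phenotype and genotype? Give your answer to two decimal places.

22.28

Row totals: 119, 212, 241. Column totals: 163, 221, 188. Grand total N = 572.
Expected counts (row total × column total / N):
  Red, AA: 119×163/572 = 33.9108
  Red, Aa: 119×221/572 = 45.9773
  Red, aa: 119×188/572 = 39.1119
  Pink, AA: 212×163/572 = 60.4126
  Pink, Aa: 212×221/572 = 81.9091
  Pink, aa: 212×188/572 = 69.6783
  White, AA: 241×163/572 = 68.6766
  White, Aa: 241×221/572 = 93.1136
  White, aa: 241×188/572 = 79.2098
Contributions (O − E)²/E:
  (48 − 33.9108)²/33.9108 = 5.8538
  (42 − 45.9773)²/45.9773 = 0.3441
  (29 − 39.1119)²/39.1119 = 2.6143
  (38 − 60.4126)²/60.4126 = 8.3149
  (90 − 81.9091)²/81.9091 = 0.7992
  (84 − 69.6783)²/69.6783 = 2.9437
  (77 − 68.6766)²/68.6766 = 1.0088
  (89 − 93.1136)²/93.1136 = 0.1817
  (75 − 79.2098)²/79.2098 = 0.2237
χ² = 5.8538 + 0.3441 + 2.6143 + 8.3149 + 0.7992 + 2.9437 + 1.0088 + 0.1817 + 0.2237 = 22.28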